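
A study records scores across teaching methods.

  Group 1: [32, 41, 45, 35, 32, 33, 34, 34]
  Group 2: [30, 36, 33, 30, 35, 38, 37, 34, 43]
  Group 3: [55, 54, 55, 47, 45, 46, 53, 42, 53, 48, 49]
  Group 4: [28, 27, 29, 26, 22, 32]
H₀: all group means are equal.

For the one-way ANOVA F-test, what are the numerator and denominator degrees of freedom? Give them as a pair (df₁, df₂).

k = 4 groups, N = 34 total
df = (k−1, N−k) = (4−1, 34−4) = (3, 30)

degrees of freedom = [3, 30]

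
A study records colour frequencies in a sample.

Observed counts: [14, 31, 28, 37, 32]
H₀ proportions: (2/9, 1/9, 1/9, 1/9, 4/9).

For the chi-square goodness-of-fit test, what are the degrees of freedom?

degrees of freedom = 4

df = k − 1 = 5 − 1 = 4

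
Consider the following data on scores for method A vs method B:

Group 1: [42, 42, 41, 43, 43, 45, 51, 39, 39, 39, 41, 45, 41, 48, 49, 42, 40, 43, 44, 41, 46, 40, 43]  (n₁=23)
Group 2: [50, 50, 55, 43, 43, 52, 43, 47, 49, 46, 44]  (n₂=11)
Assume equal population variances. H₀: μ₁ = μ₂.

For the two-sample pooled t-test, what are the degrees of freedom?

df = n₁ + n₂ − 2 = 23 + 11 − 2 = 32

degrees of freedom = 32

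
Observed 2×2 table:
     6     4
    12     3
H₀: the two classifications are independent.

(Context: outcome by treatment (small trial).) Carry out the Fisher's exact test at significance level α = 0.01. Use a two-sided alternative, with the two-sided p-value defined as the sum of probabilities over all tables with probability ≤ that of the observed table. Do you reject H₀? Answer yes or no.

Margins: r₁=10, r₂=15, c₁=18, c₂=7, n=25
p_obs = C(10,6)·C(15,12)/C(25,18); sum pmf over tables with pmf ≤ p_obs
p-value (two-sided) = 0.37813
At α=0.01: p ≥ α → fail to reject H₀

reject H₀: no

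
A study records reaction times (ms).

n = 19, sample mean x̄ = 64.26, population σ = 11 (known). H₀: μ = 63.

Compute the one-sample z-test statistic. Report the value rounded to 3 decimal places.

test statistic = 0.499

SE = σ/√n = 11/√19 = 2.5236
z = (x̄−μ₀)/SE = (64.26−63)/2.5236 = 0.4993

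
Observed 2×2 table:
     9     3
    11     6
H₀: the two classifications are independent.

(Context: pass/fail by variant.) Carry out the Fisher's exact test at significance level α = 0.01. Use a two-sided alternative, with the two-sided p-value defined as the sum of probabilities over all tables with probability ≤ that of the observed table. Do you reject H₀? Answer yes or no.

Margins: r₁=12, r₂=17, c₁=20, c₂=9, n=29
p_obs = C(12,9)·C(17,11)/C(29,20); sum pmf over tables with pmf ≤ p_obs
p-value (two-sided) = 0.69415
At α=0.01: p ≥ α → fail to reject H₀

reject H₀: no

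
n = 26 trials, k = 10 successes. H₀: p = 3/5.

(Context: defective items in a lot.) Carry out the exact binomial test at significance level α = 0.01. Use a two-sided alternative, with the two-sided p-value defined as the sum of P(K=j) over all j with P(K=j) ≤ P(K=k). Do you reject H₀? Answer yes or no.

Exact binomial: n=26, k=10, p₀=3/5=0.6000
P(X=j) = C(n,j)·p₀^j·(1−p₀)^(n−j); p = Σ P(X=j) over j with P(X=j) ≤ P(X=10)
p-value (two-sided) = 0.02829
At α=0.01: p ≥ α → fail to reject H₀

reject H₀: no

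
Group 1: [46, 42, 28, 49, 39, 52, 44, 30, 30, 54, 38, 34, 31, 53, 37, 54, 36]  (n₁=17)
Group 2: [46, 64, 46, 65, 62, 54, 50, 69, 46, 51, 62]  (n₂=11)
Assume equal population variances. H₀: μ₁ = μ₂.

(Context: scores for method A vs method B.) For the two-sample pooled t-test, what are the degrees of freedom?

degrees of freedom = 26

df = n₁ + n₂ − 2 = 17 + 11 − 2 = 26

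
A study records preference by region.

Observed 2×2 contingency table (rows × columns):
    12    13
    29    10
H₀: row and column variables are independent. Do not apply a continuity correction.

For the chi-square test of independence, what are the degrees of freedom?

df = (r−1)(c−1) = (2−1)·(2−1) = 1

degrees of freedom = 1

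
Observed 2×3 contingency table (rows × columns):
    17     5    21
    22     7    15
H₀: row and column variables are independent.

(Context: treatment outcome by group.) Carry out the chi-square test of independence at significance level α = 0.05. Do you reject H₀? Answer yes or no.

Row totals [43, 44], col totals [39, 12, 36], n=87
χ² = (17−19.28)²/19.28 + (5−5.93)²/5.93 + (21−17.79)²/17.79 + (22−19.72)²/19.72 + (7−6.07)²/6.07 + (15−18.21)²/18.21 = 1.9631
df = 2
p-value (upper-tail) = 0.37473
At α=0.05: p ≥ α → fail to reject H₀

reject H₀: no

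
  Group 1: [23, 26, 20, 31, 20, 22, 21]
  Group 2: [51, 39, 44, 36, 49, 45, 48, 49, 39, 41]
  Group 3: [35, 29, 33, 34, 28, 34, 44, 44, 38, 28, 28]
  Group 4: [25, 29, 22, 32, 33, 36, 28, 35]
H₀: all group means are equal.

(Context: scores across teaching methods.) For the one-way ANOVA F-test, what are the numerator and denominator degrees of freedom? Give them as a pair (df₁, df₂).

k = 4 groups, N = 36 total
df = (k−1, N−k) = (4−1, 36−4) = (3, 32)

degrees of freedom = [3, 32]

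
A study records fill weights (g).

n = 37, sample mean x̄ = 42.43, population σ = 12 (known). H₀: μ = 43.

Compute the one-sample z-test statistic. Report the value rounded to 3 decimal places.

test statistic = -0.289

SE = σ/√n = 12/√37 = 1.9728
z = (x̄−μ₀)/SE = (42.43−43)/1.9728 = -0.2889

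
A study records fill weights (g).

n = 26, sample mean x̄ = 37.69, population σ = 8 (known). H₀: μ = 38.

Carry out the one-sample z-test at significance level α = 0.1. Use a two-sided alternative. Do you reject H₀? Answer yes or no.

reject H₀: no

SE = σ/√n = 8/√26 = 1.5689
z = (x̄−μ₀)/SE = (37.69−38)/1.5689 = -0.1976
p-value (two-sided) = 0.84337
At α=0.1: p ≥ α → fail to reject H₀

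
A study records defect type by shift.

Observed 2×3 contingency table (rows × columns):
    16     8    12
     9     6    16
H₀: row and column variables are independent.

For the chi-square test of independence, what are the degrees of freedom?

df = (r−1)(c−1) = (2−1)·(3−1) = 2

degrees of freedom = 2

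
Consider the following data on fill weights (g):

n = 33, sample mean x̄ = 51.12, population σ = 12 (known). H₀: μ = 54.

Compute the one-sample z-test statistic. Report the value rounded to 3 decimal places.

test statistic = -1.379

SE = σ/√n = 12/√33 = 2.0889
z = (x̄−μ₀)/SE = (51.12−54)/2.0889 = -1.3787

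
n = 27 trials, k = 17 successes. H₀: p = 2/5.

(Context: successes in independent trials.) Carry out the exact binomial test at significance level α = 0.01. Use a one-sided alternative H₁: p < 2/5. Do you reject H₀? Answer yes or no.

Exact binomial: n=27, k=17, p₀=2/5=0.4000
P(X≤17) from Σ C(n,i)·p₀^i·(1−p₀)^(n−i)
p-value (one-sided, H₁ less) = 0.99538
At α=0.01: p ≥ α → fail to reject H₀

reject H₀: no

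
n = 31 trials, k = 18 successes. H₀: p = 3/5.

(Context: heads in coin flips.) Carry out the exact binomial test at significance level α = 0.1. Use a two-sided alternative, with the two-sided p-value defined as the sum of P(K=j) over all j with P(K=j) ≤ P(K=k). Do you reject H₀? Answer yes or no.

Exact binomial: n=31, k=18, p₀=3/5=0.6000
P(X=j) = C(n,j)·p₀^j·(1−p₀)^(n−j); p = Σ P(X=j) over j with P(X=j) ≤ P(X=18)
p-value (two-sided) = 0.85573
At α=0.1: p ≥ α → fail to reject H₀

reject H₀: no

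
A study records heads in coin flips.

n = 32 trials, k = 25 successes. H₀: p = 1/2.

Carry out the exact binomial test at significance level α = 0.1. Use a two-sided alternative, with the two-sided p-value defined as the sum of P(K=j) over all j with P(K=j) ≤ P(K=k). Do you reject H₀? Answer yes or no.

reject H₀: yes

Exact binomial: n=32, k=25, p₀=1/2=0.5000
P(X=j) = C(n,j)·p₀^j·(1−p₀)^(n−j); p = Σ P(X=j) over j with P(X=j) ≤ P(X=25)
p-value (two-sided) = 0.00210
At α=0.1: p < α → reject H₀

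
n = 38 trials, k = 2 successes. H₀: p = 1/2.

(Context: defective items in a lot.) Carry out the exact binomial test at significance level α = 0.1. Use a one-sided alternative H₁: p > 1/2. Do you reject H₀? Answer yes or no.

reject H₀: no

Exact binomial: n=38, k=2, p₀=1/2=0.5000
P(X≥2) from Σ C(n,i)·p₀^i·(1−p₀)^(n−i)
p-value (one-sided, H₁ greater) = 1.00000
At α=0.1: p ≥ α → fail to reject H₀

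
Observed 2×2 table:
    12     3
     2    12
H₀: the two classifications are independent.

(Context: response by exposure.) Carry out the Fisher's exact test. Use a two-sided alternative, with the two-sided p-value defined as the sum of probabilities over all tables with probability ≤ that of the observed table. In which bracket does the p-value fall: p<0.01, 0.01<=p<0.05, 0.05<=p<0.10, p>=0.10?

Margins: r₁=15, r₂=14, c₁=14, c₂=15, n=29
p_obs = C(15,12)·C(14,2)/C(29,14); sum pmf over tables with pmf ≤ p_obs
p-value (two-sided) = 0.00068
→ bracket: p<0.01

p-value bracket: p<0.01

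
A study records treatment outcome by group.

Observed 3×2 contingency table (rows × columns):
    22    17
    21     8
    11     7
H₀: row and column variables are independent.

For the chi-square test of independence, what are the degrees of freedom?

df = (r−1)(c−1) = (3−1)·(2−1) = 2

degrees of freedom = 2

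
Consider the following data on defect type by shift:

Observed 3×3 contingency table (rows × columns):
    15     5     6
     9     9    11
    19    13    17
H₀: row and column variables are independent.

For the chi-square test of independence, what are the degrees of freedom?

degrees of freedom = 4

df = (r−1)(c−1) = (3−1)·(3−1) = 4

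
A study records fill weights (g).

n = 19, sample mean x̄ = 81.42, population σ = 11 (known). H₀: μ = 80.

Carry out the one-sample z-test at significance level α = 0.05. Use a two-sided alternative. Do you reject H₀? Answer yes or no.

reject H₀: no

SE = σ/√n = 11/√19 = 2.5236
z = (x̄−μ₀)/SE = (81.42−80)/2.5236 = 0.5627
p-value (two-sided) = 0.57364
At α=0.05: p ≥ α → fail to reject H₀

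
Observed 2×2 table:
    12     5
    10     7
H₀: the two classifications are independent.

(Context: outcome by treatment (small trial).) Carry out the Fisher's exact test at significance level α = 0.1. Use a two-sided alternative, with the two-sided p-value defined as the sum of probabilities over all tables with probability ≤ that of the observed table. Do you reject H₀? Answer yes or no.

reject H₀: no

Margins: r₁=17, r₂=17, c₁=22, c₂=12, n=34
p_obs = C(17,12)·C(17,10)/C(34,22); sum pmf over tables with pmf ≤ p_obs
p-value (two-sided) = 0.72068
At α=0.1: p ≥ α → fail to reject H₀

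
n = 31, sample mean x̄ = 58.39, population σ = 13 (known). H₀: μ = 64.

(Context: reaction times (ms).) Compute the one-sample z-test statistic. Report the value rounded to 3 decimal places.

test statistic = -2.403

SE = σ/√n = 13/√31 = 2.3349
z = (x̄−μ₀)/SE = (58.39−64)/2.3349 = -2.4027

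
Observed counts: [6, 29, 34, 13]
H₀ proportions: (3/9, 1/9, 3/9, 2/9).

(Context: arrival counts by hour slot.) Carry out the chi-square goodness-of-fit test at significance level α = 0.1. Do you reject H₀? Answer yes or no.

reject H₀: yes

n = 82; E_i = n·p_i = [27.33, 9.11, 27.33, 18.22]
χ² = (6−27.33)²/27.33 + (29−9.11)²/9.11 + (34−27.33)²/27.33 + (13−18.22)²/18.22 = 63.1890
df = 3
p-value (upper-tail) = 0.00000
At α=0.1: p < α → reject H₀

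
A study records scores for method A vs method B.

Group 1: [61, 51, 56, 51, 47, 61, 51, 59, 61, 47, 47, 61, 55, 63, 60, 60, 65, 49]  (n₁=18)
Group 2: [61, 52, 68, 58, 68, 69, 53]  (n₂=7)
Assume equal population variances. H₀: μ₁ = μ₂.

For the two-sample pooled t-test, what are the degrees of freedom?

df = n₁ + n₂ − 2 = 18 + 7 − 2 = 23

degrees of freedom = 23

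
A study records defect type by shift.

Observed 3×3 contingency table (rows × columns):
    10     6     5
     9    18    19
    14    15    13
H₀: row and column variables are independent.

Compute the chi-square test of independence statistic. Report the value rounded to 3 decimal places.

Row totals [21, 46, 42], col totals [33, 39, 37], n=109
χ² = (10−6.36)²/6.36 + (6−7.51)²/7.51 + (5−7.13)²/7.13 + (9−13.93)²/13.93 + (18−16.46)²/16.46 + (19−15.61)²/15.61 + (14−12.72)²/12.72 + (15−15.03)²/15.03 + (13−14.26)²/14.26 = 5.8887
df = 4

test statistic = 5.889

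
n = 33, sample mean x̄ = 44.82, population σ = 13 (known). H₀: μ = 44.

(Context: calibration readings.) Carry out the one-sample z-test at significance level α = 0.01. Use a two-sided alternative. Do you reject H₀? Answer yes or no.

reject H₀: no

SE = σ/√n = 13/√33 = 2.2630
z = (x̄−μ₀)/SE = (44.82−44)/2.2630 = 0.3623
p-value (two-sided) = 0.71709
At α=0.01: p ≥ α → fail to reject H₀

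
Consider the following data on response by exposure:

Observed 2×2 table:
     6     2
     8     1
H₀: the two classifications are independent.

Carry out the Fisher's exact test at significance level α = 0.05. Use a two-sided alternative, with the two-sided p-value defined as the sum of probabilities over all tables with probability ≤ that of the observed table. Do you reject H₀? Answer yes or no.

Margins: r₁=8, r₂=9, c₁=14, c₂=3, n=17
p_obs = C(8,6)·C(9,8)/C(17,14); sum pmf over tables with pmf ≤ p_obs
p-value (two-sided) = 0.57647
At α=0.05: p ≥ α → fail to reject H₀

reject H₀: no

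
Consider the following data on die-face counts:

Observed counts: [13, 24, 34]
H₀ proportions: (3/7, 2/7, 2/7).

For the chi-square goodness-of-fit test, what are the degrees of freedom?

df = k − 1 = 3 − 1 = 2

degrees of freedom = 2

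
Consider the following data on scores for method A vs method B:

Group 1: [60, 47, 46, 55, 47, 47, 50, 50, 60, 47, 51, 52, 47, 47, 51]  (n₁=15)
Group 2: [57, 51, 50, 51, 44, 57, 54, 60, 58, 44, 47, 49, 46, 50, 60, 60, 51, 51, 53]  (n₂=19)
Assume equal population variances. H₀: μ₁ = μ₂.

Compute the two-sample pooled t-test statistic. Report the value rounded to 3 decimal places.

x̄₁=50.467, s₁=4.612, n₁=15
x̄₂=52.263, s₂=5.226, n₂=19
s_p² = [14·4.612² + 18·5.226²]/32 = 24.6693
SE = √(s_p²·(1/15+1/19)) = 1.7155
t = (50.467−52.263)/1.7155 = -1.0472
df = 32

test statistic = -1.047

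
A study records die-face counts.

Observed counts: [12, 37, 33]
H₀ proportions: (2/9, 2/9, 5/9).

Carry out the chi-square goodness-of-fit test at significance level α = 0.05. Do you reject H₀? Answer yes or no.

reject H₀: yes

n = 82; E_i = n·p_i = [18.22, 18.22, 45.56]
χ² = (12−18.22)²/18.22 + (37−18.22)²/18.22 + (33−45.56)²/45.56 = 24.9354
df = 2
p-value (upper-tail) = 0.00000
At α=0.05: p < α → reject H₀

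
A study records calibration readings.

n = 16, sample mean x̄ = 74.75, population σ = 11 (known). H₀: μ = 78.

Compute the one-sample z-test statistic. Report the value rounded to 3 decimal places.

test statistic = -1.182

SE = σ/√n = 11/√16 = 2.7500
z = (x̄−μ₀)/SE = (74.75−78)/2.7500 = -1.1818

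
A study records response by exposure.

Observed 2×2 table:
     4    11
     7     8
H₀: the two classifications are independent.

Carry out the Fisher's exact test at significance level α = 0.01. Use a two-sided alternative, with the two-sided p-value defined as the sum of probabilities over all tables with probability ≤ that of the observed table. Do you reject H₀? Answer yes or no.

Margins: r₁=15, r₂=15, c₁=11, c₂=19, n=30
p_obs = C(15,4)·C(15,7)/C(30,11); sum pmf over tables with pmf ≤ p_obs
p-value (two-sided) = 0.44973
At α=0.01: p ≥ α → fail to reject H₀

reject H₀: no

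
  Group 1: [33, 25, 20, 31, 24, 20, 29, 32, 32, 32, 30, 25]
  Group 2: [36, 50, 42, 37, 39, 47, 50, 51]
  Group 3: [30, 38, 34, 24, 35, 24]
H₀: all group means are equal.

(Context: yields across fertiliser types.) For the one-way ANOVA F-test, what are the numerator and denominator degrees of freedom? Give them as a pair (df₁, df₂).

k = 3 groups, N = 26 total
df = (k−1, N−k) = (3−1, 26−3) = (2, 23)

degrees of freedom = [2, 23]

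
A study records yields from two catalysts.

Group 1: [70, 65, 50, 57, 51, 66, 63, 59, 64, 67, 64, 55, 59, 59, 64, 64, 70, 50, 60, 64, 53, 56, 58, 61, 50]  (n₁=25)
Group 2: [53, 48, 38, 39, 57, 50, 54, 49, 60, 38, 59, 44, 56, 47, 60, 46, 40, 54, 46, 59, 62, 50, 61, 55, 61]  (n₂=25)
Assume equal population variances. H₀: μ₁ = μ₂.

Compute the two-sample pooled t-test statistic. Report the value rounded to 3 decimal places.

x̄₁=59.960, s₁=6.079, n₁=25
x̄₂=51.440, s₂=7.741, n₂=25
s_p² = [24·6.079² + 24·7.741²]/48 = 48.4400
SE = √(s_p²·(1/25+1/25)) = 1.9686
t = (59.960−51.440)/1.9686 = 4.3281
df = 48

test statistic = 4.328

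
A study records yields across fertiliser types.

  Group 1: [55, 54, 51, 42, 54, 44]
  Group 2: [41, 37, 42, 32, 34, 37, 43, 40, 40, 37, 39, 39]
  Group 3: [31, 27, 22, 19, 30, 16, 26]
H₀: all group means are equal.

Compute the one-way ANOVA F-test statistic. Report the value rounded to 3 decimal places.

test statistic = 51.161

Group means [50.00, 38.42, 24.43], grand mean 37.280
SSB = Σnᵢ(x̄ᵢ−x̄)² = 2142.409; SSW = ΣΣ(x−x̄ᵢ)² = 460.631
MSB = 2142.409/2 = 1071.2045; MSW = 460.631/22 = 20.9378
F = MSB/MSW = 51.1613
df = (2, 22)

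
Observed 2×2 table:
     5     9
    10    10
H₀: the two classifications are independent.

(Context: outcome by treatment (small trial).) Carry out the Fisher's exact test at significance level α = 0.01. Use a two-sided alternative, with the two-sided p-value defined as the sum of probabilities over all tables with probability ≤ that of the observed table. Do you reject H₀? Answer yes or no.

Margins: r₁=14, r₂=20, c₁=15, c₂=19, n=34
p_obs = C(14,5)·C(20,10)/C(34,15); sum pmf over tables with pmf ≤ p_obs
p-value (two-sided) = 0.49530
At α=0.01: p ≥ α → fail to reject H₀

reject H₀: no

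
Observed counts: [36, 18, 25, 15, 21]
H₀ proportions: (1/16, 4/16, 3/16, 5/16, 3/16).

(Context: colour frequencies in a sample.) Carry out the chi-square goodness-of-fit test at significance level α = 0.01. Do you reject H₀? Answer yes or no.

n = 115; E_i = n·p_i = [7.19, 28.75, 21.56, 35.94, 21.56]
χ² = (36−7.19)²/7.19 + (18−28.75)²/28.75 + (25−21.56)²/21.56 + (15−35.94)²/35.94 + (21−21.56)²/21.56 = 132.2812
df = 4
p-value (upper-tail) = 0.00000
At α=0.01: p < α → reject H₀

reject H₀: yes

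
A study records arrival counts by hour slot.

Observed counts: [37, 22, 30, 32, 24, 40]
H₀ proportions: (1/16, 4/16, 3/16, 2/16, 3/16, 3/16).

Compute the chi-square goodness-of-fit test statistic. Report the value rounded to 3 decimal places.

n = 185; E_i = n·p_i = [11.56, 46.25, 34.69, 23.12, 34.69, 34.69]
χ² = (37−11.56)²/11.56 + (22−46.25)²/46.25 + (30−34.69)²/34.69 + (32−23.12)²/23.12 + (24−34.69)²/34.69 + (40−34.69)²/34.69 = 76.8234
df = 5

test statistic = 76.823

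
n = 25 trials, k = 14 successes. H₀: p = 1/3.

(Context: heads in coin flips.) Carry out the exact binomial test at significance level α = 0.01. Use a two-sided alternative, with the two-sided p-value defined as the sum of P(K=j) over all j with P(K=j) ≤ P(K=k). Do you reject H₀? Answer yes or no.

Exact binomial: n=25, k=14, p₀=1/3=0.3333
P(X=j) = C(n,j)·p₀^j·(1−p₀)^(n−j); p = Σ P(X=j) over j with P(X=j) ≤ P(X=14)
p-value (two-sided) = 0.01988
At α=0.01: p ≥ α → fail to reject H₀

reject H₀: no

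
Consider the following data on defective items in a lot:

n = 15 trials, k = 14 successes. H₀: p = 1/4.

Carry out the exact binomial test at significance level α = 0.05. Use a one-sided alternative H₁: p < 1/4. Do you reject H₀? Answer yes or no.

Exact binomial: n=15, k=14, p₀=1/4=0.2500
P(X≤14) from Σ C(n,i)·p₀^i·(1−p₀)^(n−i)
p-value (one-sided, H₁ less) = 1.00000
At α=0.05: p ≥ α → fail to reject H₀

reject H₀: no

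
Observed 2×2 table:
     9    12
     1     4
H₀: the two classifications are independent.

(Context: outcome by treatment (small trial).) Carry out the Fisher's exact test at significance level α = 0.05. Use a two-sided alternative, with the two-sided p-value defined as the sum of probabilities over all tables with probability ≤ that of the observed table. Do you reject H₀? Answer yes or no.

reject H₀: no

Margins: r₁=21, r₂=5, c₁=10, c₂=16, n=26
p_obs = C(21,9)·C(5,1)/C(26,10); sum pmf over tables with pmf ≤ p_obs
p-value (two-sided) = 0.61690
At α=0.05: p ≥ α → fail to reject H₀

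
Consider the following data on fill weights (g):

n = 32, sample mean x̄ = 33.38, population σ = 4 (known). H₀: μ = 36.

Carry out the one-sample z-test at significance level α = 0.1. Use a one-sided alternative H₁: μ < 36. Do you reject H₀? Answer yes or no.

reject H₀: yes

SE = σ/√n = 4/√32 = 0.7071
z = (x̄−μ₀)/SE = (33.38−36)/0.7071 = -3.7052
p-value (one-sided, H₁ less) = 0.00011
At α=0.1: p < α → reject H₀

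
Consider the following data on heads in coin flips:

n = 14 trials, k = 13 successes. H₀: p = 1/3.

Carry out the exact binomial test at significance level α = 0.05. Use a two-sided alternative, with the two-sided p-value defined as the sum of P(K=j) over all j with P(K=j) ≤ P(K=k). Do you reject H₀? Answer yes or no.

reject H₀: yes

Exact binomial: n=14, k=13, p₀=1/3=0.3333
P(X=j) = C(n,j)·p₀^j·(1−p₀)^(n−j); p = Σ P(X=j) over j with P(X=j) ≤ P(X=13)
p-value (two-sided) = 0.00001
At α=0.05: p < α → reject H₀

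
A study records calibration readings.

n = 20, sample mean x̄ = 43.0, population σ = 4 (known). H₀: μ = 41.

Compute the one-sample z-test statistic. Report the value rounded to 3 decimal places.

SE = σ/√n = 4/√20 = 0.8944
z = (x̄−μ₀)/SE = (43.0−41)/0.8944 = 2.2361

test statistic = 2.236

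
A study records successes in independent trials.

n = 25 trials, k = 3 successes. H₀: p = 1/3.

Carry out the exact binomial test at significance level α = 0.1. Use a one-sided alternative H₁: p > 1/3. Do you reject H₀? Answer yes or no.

Exact binomial: n=25, k=3, p₀=1/3=0.3333
P(X≥3) from Σ C(n,i)·p₀^i·(1−p₀)^(n−i)
p-value (one-sided, H₁ greater) = 0.99650
At α=0.1: p ≥ α → fail to reject H₀

reject H₀: no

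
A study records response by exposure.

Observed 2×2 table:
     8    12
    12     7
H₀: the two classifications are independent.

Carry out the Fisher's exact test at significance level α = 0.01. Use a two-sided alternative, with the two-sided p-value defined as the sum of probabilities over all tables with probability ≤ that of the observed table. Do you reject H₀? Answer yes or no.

reject H₀: no

Margins: r₁=20, r₂=19, c₁=20, c₂=19, n=39
p_obs = C(20,8)·C(19,12)/C(39,20); sum pmf over tables with pmf ≤ p_obs
p-value (two-sided) = 0.20493
At α=0.01: p ≥ α → fail to reject H₀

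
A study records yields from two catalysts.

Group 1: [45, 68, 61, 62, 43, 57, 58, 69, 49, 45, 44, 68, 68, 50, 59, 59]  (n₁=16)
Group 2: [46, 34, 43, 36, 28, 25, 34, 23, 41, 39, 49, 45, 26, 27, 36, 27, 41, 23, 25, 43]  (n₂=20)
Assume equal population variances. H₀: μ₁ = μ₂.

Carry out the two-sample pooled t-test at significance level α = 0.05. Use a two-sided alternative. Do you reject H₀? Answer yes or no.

reject H₀: yes

x̄₁=56.562, s₁=9.381, n₁=16
x̄₂=34.550, s₂=8.519, n₂=20
s_p² = [15·9.381² + 19·8.519²]/34 = 79.3790
SE = √(s_p²·(1/16+1/20)) = 2.9883
t = (56.562−34.550)/2.9883 = 7.3661
df = 34
p-value (two-sided) = 0.00000
At α=0.05: p < α → reject H₀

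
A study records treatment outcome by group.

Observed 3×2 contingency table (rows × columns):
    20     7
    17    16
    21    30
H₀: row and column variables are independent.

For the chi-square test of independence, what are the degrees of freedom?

degrees of freedom = 2

df = (r−1)(c−1) = (3−1)·(2−1) = 2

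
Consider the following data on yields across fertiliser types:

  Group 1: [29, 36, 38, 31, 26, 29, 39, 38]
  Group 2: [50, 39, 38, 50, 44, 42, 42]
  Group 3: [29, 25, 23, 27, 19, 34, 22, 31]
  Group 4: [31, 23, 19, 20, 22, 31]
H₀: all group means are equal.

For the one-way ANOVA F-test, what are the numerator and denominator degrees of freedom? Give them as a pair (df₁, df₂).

k = 4 groups, N = 29 total
df = (k−1, N−k) = (4−1, 29−4) = (3, 25)

degrees of freedom = [3, 25]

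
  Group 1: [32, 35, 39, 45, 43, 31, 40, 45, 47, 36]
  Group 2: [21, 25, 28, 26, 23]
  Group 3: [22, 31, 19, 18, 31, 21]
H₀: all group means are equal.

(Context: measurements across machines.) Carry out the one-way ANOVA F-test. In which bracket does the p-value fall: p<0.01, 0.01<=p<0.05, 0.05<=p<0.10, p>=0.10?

Group means [39.30, 24.60, 23.67], grand mean 31.333
SSB = Σnᵢ(x̄ᵢ−x̄)² = 1214.033; SSW = ΣΣ(x−x̄ᵢ)² = 490.633
MSB = 1214.033/2 = 607.0167; MSW = 490.633/18 = 27.2574
F = MSB/MSW = 22.2698
df = (2, 18)
p-value (upper-tail) = 0.00001
→ bracket: p<0.01

p-value bracket: p<0.01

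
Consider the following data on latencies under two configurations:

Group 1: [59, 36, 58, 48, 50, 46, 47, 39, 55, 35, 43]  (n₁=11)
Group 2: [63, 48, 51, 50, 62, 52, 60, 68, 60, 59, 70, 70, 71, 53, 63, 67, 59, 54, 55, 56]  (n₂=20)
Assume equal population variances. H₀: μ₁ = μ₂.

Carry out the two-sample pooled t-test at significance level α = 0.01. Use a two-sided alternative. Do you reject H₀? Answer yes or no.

reject H₀: yes

x̄₁=46.909, s₁=8.276, n₁=11
x̄₂=59.550, s₂=7.141, n₂=20
s_p² = [10·8.276² + 19·7.141²]/29 = 57.0296
SE = √(s_p²·(1/11+1/20)) = 2.8348
t = (46.909−59.550)/2.8348 = -4.4592
df = 29
p-value (two-sided) = 0.00011
At α=0.01: p < α → reject H₀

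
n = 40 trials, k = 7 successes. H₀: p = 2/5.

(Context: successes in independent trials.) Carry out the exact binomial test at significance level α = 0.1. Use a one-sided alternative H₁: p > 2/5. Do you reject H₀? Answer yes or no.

reject H₀: no

Exact binomial: n=40, k=7, p₀=2/5=0.4000
P(X≥7) from Σ C(n,i)·p₀^i·(1−p₀)^(n−i)
p-value (one-sided, H₁ greater) = 0.99941
At α=0.1: p ≥ α → fail to reject H₀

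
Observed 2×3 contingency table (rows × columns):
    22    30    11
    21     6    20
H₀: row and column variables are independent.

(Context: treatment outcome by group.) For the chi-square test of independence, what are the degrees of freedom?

df = (r−1)(c−1) = (2−1)·(3−1) = 2

degrees of freedom = 2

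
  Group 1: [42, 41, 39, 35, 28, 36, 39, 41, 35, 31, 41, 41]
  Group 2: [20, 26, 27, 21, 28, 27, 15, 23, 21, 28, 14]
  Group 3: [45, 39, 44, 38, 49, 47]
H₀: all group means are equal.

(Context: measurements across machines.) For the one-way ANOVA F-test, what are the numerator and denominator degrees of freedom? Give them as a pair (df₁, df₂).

k = 3 groups, N = 29 total
df = (k−1, N−k) = (3−1, 29−3) = (2, 26)

degrees of freedom = [2, 26]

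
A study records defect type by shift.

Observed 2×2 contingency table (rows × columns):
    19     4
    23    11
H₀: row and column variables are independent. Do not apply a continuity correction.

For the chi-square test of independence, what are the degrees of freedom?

degrees of freedom = 1

df = (r−1)(c−1) = (2−1)·(2−1) = 1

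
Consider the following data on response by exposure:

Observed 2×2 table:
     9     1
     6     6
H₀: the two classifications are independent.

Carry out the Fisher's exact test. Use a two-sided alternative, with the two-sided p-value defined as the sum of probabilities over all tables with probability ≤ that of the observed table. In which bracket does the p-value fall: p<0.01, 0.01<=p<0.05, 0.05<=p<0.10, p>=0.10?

p-value bracket: 0.05<=p<0.10

Margins: r₁=10, r₂=12, c₁=15, c₂=7, n=22
p_obs = C(10,9)·C(12,6)/C(22,15); sum pmf over tables with pmf ≤ p_obs
p-value (two-sided) = 0.07430
→ bracket: 0.05<=p<0.10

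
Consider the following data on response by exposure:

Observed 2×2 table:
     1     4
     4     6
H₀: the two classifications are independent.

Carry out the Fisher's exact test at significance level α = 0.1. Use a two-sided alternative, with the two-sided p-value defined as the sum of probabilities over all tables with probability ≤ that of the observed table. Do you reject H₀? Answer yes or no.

reject H₀: no

Margins: r₁=5, r₂=10, c₁=5, c₂=10, n=15
p_obs = C(5,1)·C(10,4)/C(15,5); sum pmf over tables with pmf ≤ p_obs
p-value (two-sided) = 0.60040
At α=0.1: p ≥ α → fail to reject H₀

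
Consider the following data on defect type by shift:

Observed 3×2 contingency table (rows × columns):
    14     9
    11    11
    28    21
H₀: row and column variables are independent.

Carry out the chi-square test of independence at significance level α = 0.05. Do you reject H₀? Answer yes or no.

Row totals [23, 22, 49], col totals [53, 41], n=94
χ² = (14−12.97)²/12.97 + (9−10.03)²/10.03 + (11−12.40)²/12.40 + (11−9.60)²/9.60 + (28−27.63)²/27.63 + (21−21.37)²/21.37 = 0.5642
df = 2
p-value (upper-tail) = 0.75418
At α=0.05: p ≥ α → fail to reject H₀

reject H₀: no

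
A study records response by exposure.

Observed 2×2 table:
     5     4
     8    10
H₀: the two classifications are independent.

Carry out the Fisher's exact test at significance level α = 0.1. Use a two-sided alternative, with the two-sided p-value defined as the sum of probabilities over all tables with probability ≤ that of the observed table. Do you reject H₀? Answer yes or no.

Margins: r₁=9, r₂=18, c₁=13, c₂=14, n=27
p_obs = C(9,5)·C(18,8)/C(27,13); sum pmf over tables with pmf ≤ p_obs
p-value (two-sided) = 0.69458
At α=0.1: p ≥ α → fail to reject H₀

reject H₀: no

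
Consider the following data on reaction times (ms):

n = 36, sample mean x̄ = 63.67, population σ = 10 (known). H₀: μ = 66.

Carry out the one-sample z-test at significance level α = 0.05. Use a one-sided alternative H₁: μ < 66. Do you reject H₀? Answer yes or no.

reject H₀: no

SE = σ/√n = 10/√36 = 1.6667
z = (x̄−μ₀)/SE = (63.67−66)/1.6667 = -1.3980
p-value (one-sided, H₁ less) = 0.08106
At α=0.05: p ≥ α → fail to reject H₀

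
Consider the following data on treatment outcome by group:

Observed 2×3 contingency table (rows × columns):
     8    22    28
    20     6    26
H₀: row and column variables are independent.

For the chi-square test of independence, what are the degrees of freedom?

df = (r−1)(c−1) = (2−1)·(3−1) = 2

degrees of freedom = 2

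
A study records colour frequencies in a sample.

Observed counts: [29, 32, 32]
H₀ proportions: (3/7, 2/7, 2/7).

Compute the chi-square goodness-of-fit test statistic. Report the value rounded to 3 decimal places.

test statistic = 5.176

n = 93; E_i = n·p_i = [39.86, 26.57, 26.57]
χ² = (29−39.86)²/39.86 + (32−26.57)²/26.57 + (32−26.57)²/26.57 = 5.1756
df = 2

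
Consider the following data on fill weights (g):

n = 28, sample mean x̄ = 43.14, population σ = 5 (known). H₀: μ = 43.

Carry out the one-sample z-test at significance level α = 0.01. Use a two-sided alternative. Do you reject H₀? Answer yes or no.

reject H₀: no

SE = σ/√n = 5/√28 = 0.9449
z = (x̄−μ₀)/SE = (43.14−43)/0.9449 = 0.1482
p-value (two-sided) = 0.88221
At α=0.01: p ≥ α → fail to reject H₀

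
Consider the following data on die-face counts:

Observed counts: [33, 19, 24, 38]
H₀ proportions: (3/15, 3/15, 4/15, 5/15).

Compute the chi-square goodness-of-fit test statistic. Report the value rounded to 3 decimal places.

n = 114; E_i = n·p_i = [22.80, 22.80, 30.40, 38.00]
χ² = (33−22.80)²/22.80 + (19−22.80)²/22.80 + (24−30.40)²/30.40 + (38−38.00)²/38.00 = 6.5439
df = 3

test statistic = 6.544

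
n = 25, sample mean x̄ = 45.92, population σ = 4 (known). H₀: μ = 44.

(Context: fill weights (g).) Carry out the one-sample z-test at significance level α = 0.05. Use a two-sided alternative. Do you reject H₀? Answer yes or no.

reject H₀: yes

SE = σ/√n = 4/√25 = 0.8000
z = (x̄−μ₀)/SE = (45.92−44)/0.8000 = 2.4000
p-value (two-sided) = 0.01640
At α=0.05: p < α → reject H₀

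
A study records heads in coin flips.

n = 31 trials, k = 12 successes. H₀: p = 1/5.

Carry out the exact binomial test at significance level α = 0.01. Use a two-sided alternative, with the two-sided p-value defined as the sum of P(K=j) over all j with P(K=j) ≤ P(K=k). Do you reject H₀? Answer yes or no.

Exact binomial: n=31, k=12, p₀=1/5=0.2000
P(X=j) = C(n,j)·p₀^j·(1−p₀)^(n−j); p = Σ P(X=j) over j with P(X=j) ≤ P(X=12)
p-value (two-sided) = 0.02138
At α=0.01: p ≥ α → fail to reject H₀

reject H₀: no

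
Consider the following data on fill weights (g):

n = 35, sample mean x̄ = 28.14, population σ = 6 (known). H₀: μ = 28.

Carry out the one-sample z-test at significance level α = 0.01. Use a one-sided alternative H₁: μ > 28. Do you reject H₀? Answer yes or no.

SE = σ/√n = 6/√35 = 1.0142
z = (x̄−μ₀)/SE = (28.14−28)/1.0142 = 0.1380
p-value (one-sided, H₁ greater) = 0.44510
At α=0.01: p ≥ α → fail to reject H₀

reject H₀: no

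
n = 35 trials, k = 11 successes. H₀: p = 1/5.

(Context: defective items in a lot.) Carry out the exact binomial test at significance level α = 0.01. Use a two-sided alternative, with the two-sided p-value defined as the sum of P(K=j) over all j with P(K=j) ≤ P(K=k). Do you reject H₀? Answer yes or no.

Exact binomial: n=35, k=11, p₀=1/5=0.2000
P(X=j) = C(n,j)·p₀^j·(1−p₀)^(n−j); p = Σ P(X=j) over j with P(X=j) ≤ P(X=11)
p-value (two-sided) = 0.09375
At α=0.01: p ≥ α → fail to reject H₀

reject H₀: no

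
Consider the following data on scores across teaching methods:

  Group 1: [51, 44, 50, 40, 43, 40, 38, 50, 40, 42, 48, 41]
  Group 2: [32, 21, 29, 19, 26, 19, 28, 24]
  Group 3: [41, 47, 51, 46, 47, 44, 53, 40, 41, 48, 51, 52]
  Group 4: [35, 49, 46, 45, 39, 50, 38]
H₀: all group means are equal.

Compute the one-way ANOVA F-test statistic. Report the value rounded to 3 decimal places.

Group means [43.92, 24.75, 46.75, 43.14], grand mean 40.718
SSB = Σnᵢ(x̄ᵢ−x̄)² = 2640.374; SSW = ΣΣ(x−x̄ᵢ)² = 825.524
MSB = 2640.374/3 = 880.1245; MSW = 825.524/35 = 23.5864
F = MSB/MSW = 37.3149
df = (3, 35)

test statistic = 37.315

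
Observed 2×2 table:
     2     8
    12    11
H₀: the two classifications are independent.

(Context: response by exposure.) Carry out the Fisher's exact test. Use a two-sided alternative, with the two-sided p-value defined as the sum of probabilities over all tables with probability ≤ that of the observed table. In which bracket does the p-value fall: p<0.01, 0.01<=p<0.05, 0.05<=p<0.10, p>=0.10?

p-value bracket: p>=0.10

Margins: r₁=10, r₂=23, c₁=14, c₂=19, n=33
p_obs = C(10,2)·C(23,12)/C(33,14); sum pmf over tables with pmf ≤ p_obs
p-value (two-sided) = 0.13118
→ bracket: p>=0.10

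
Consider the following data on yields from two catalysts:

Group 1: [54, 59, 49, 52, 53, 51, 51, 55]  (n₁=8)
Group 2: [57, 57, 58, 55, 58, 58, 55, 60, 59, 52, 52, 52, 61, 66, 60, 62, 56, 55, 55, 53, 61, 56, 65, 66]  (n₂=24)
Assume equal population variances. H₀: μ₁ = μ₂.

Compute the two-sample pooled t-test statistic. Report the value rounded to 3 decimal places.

test statistic = -3.034

x̄₁=53.000, s₁=3.071, n₁=8
x̄₂=57.875, s₂=4.163, n₂=24
s_p² = [7·3.071² + 23·4.163²]/30 = 15.4875
SE = √(s_p²·(1/8+1/24)) = 1.6066
t = (53.000−57.875)/1.6066 = -3.0343
df = 30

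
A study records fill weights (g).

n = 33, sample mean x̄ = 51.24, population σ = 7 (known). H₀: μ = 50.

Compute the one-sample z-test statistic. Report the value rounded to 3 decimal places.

SE = σ/√n = 7/√33 = 1.2185
z = (x̄−μ₀)/SE = (51.24−50)/1.2185 = 1.0176

test statistic = 1.018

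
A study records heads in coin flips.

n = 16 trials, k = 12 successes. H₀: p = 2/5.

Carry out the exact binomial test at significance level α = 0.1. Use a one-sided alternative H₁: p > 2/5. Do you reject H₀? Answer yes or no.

reject H₀: yes

Exact binomial: n=16, k=12, p₀=2/5=0.4000
P(X≥12) from Σ C(n,i)·p₀^i·(1−p₀)^(n−i)
p-value (one-sided, H₁ greater) = 0.00490
At α=0.1: p < α → reject H₀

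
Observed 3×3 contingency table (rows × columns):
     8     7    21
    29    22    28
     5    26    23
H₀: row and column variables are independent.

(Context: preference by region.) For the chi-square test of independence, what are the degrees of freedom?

df = (r−1)(c−1) = (3−1)·(3−1) = 4

degrees of freedom = 4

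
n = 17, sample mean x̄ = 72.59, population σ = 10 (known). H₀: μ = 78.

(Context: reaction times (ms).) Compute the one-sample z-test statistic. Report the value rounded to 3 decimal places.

test statistic = -2.231

SE = σ/√n = 10/√17 = 2.4254
z = (x̄−μ₀)/SE = (72.59−78)/2.4254 = -2.2306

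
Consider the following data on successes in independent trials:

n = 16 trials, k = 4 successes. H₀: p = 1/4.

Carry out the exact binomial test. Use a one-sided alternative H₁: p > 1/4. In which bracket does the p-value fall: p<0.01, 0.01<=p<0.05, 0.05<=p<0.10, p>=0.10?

p-value bracket: p>=0.10

Exact binomial: n=16, k=4, p₀=1/4=0.2500
P(X≥4) from Σ C(n,i)·p₀^i·(1−p₀)^(n−i)
p-value (one-sided, H₁ greater) = 0.59501
→ bracket: p>=0.10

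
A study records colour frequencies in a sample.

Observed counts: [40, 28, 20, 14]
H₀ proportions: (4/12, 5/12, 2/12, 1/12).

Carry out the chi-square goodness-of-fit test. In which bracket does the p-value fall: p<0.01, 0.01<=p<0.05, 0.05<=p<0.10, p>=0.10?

p-value bracket: 0.01<=p<0.05

n = 102; E_i = n·p_i = [34.00, 42.50, 17.00, 8.50]
χ² = (40−34.00)²/34.00 + (28−42.50)²/42.50 + (20−17.00)²/17.00 + (14−8.50)²/8.50 = 10.0941
df = 3
p-value (upper-tail) = 0.01778
→ bracket: 0.01<=p<0.05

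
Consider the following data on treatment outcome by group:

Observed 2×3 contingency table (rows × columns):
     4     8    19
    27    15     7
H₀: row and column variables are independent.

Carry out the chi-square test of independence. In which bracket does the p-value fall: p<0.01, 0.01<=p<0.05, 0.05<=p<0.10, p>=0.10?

Row totals [31, 49], col totals [31, 23, 26], n=80
χ² = (4−12.01)²/12.01 + (8−8.91)²/8.91 + (19−10.07)²/10.07 + (27−18.99)²/18.99 + (15−14.09)²/14.09 + (7−15.93)²/15.93 = 21.7863
df = 2
p-value (upper-tail) = 0.00002
→ bracket: p<0.01

p-value bracket: p<0.01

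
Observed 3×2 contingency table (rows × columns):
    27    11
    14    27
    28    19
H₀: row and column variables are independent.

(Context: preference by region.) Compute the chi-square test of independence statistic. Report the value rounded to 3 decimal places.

Row totals [38, 41, 47], col totals [69, 57], n=126
χ² = (27−20.81)²/20.81 + (11−17.19)²/17.19 + (14−22.45)²/22.45 + (27−18.55)²/18.55 + (28−25.74)²/25.74 + (19−21.26)²/21.26 = 11.5440
df = 2

test statistic = 11.544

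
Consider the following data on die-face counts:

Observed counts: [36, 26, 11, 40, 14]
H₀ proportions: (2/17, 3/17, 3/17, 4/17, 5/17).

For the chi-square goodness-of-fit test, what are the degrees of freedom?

degrees of freedom = 4

df = k − 1 = 5 − 1 = 4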